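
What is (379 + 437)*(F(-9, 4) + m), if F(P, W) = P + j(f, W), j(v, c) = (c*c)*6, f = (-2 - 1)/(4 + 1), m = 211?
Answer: 243168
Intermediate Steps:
f = -⅗ (f = -3/5 = -3*⅕ = -⅗ ≈ -0.60000)
j(v, c) = 6*c² (j(v, c) = c²*6 = 6*c²)
F(P, W) = P + 6*W²
(379 + 437)*(F(-9, 4) + m) = (379 + 437)*((-9 + 6*4²) + 211) = 816*((-9 + 6*16) + 211) = 816*((-9 + 96) + 211) = 816*(87 + 211) = 816*298 = 243168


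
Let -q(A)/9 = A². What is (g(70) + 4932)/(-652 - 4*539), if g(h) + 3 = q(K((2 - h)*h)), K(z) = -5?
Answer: -196/117 ≈ -1.6752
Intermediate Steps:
q(A) = -9*A²
g(h) = -228 (g(h) = -3 - 9*(-5)² = -3 - 9*25 = -3 - 225 = -228)
(g(70) + 4932)/(-652 - 4*539) = (-228 + 4932)/(-652 - 4*539) = 4704/(-652 - 2156) = 4704/(-2808) = 4704*(-1/2808) = -196/117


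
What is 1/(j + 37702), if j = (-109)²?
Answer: 1/49583 ≈ 2.0168e-5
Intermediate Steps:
j = 11881
1/(j + 37702) = 1/(11881 + 37702) = 1/49583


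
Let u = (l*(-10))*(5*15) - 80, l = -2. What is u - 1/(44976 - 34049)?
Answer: 15516339/10927 ≈ 1420.0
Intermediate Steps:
u = 1420 (u = (-2*(-10))*(5*15) - 80 = 20*75 - 80 = 1500 - 80 = 1420)
u - 1/(44976 - 34049) = 1420 - 1/(44976 - 34049) = 1420 - 1/10927 = 15516339/10927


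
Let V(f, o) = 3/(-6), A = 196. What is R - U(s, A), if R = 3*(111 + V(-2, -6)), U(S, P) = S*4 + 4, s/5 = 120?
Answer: -4145/2 ≈ -2072.5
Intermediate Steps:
s = 600 (s = 5*120 = 600)
V(f, o) = -½ (V(f, o) = 3*(-⅙) = -½)
U(S, P) = 4 + 4*S (U(S, P) = 4*S + 4 = 4 + 4*S)
R = 663/2 (R = 3*(111 - ½) = 3*(221/2) = 663/2 ≈ 331.50)
R - U(s, A) = 663/2 - (4 + 4*600) = 663/2 - (4 + 2400) = 663/2 - 1*2404 = 663/2 - 2404 = -4145/2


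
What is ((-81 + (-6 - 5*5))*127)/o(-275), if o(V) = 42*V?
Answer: 1016/825 ≈ 1.2315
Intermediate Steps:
((-81 + (-6 - 5*5))*127)/o(-275) = ((-81 + (-6 - 5*5))*127)/((42*(-275))) = ((-81 + (-6 - 25))*127)/(-11550) = ((-81 - 31)*127)*(-1/11550) = -112*127*(-1/11550) = -14224*(-1/11550) = 1016/825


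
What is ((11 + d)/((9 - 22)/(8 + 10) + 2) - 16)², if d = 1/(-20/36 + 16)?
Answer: 550747024/10220809 ≈ 53.885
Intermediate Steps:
d = 9/139 (d = 1/(-20*1/36 + 16) = 1/(-5/9 + 16) = 1/(139/9) = 9/139 ≈ 0.064748)
((11 + d)/((9 - 22)/(8 + 10) + 2) - 16)² = ((11 + 9/139)/((9 - 22)/(8 + 10) + 2) - 16)² = (1538/(139*(-13/18 + 2)) - 16)² = (1538/(139*(23/18)) - 16)² = ((1538/139)*(18/23) - 16)² = (27684/3197 - 16)² = (-23468/3197)² = 550747024/10220809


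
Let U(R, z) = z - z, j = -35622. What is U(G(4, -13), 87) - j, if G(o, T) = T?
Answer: 35622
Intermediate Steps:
U(R, z) = 0
U(G(4, -13), 87) - j = 0 - 1*(-35622) = 0 + 35622 = 35622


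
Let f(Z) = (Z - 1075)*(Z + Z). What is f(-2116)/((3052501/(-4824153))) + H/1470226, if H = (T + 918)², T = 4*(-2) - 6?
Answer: -47890307775808625560/2243933167613 ≈ -2.1342e+7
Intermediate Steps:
T = -14 (T = -8 - 6 = -14)
H = 817216 (H = (-14 + 918)² = 904² = 817216)
f(Z) = 2*Z*(-1075 + Z) (f(Z) = (-1075 + Z)*(2*Z) = 2*Z*(-1075 + Z))
f(-2116)/((3052501/(-4824153))) + H/1470226 = (2*(-2116)*(-1075 - 2116))/((3052501/(-4824153))) + 817216/1470226 = (2*(-2116)*(-3191))/((3052501*(-1/4824153))) + 817216*(1/1470226) = 13504312/(-3052501/4824153) + 408608/735113 = 13504312*(-4824153/3052501) + 408608/735113 = -65146867247736/3052501 + 408608/735113 = -47890307775808625560/2243933167613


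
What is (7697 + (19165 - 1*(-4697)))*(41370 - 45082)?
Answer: -117147008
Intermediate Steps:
(7697 + (19165 - 1*(-4697)))*(41370 - 45082) = (7697 + (19165 + 4697))*(-3712) = (7697 + 23862)*(-3712) = 31559*(-3712) = -117147008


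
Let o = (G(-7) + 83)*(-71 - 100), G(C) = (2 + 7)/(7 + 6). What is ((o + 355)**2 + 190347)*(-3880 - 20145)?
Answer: -791626203721300/169 ≈ -4.6842e+12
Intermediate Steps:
G(C) = 9/13
o = -186048/13 (o = (9/13 + 83)*(-71 - 100) = (1088/13)*(-171) = -186048/13 ≈ -14311.)
((o + 355)**2 + 190347)*(-3880 - 20145) = ((-186048/13 + 355)**2 + 190347)*(-3880 - 20145) = ((-181433/13)**2 + 190347)*(-24025) = (32917933489/169 + 190347)*(-24025) = (32950102132/169)*(-24025) = -791626203721300/169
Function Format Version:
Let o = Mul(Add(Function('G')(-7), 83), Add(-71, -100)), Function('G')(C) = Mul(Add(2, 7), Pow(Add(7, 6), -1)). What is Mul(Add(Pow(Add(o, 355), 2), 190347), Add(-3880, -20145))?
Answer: Rational(-791626203721300, 169) ≈ -4.6842e+12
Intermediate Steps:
Function('G')(C) = Rational(9, 13) (Function('G')(C) = Mul(9, Pow(13, -1)) = Mul(9, Rational(1, 13)) = Rational(9, 13))
o = Rational(-186048, 13) (o = Mul(Add(Rational(9, 13), 83), Add(-71, -100)) = Mul(Rational(1088, 13), -171) = Rational(-186048, 13) ≈ -14311.)
Mul(Add(Pow(Add(o, 355), 2), 190347), Add(-3880, -20145)) = Mul(Add(Pow(Add(Rational(-186048, 13), 355), 2), 190347), Add(-3880, -20145)) = Mul(Add(Pow(Rational(-181433, 13), 2), 190347), -24025) = Mul(Add(Rational(32917933489, 169), 190347), -24025) = Mul(Rational(32950102132, 169), -24025) = Rational(-791626203721300, 169)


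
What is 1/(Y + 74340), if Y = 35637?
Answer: 1/109977 ≈ 9.0928e-6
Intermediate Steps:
1/(Y + 74340) = 1/(35637 + 74340) = 1/109977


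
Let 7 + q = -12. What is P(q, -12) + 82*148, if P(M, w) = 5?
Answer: 12141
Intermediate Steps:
q = -19 (q = -7 - 12 = -19)
P(q, -12) + 82*148 = 5 + 82*148 = 5 + 12136 = 12141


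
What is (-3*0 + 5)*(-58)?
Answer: -290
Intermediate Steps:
(-3*0 + 5)*(-58) = (0 + 5)*(-58) = 5*(-58) = -290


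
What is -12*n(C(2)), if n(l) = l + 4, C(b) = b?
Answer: -72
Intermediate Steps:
n(l) = 4 + l
-12*n(C(2)) = -12*(4 + 2) = -12*6 = -72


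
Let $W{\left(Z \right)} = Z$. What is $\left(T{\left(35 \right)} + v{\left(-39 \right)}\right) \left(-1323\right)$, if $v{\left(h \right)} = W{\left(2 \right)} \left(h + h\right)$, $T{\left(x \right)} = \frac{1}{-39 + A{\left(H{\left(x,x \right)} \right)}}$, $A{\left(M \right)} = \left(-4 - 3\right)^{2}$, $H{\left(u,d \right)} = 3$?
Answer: $\frac{2062557}{10} \approx 2.0626 \cdot 10^{5}$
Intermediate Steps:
$A{\left(M \right)} = 49$ ($A{\left(M \right)} = \left(-7\right)^{2} = 49$)
$T{\left(x \right)} = \frac{1}{10}$ ($T{\left(x \right)} = \frac{1}{-39 + 49} = \frac{1}{10}$)
$v{\left(h \right)} = 4 h$ ($v{\left(h \right)} = 2 \left(h + h\right) = 2 \cdot 2 h = 4 h$)
$\left(T{\left(35 \right)} + v{\left(-39 \right)}\right) \left(-1323\right) = \left(\frac{1}{10} + 4 \left(-39\right)\right) \left(-1323\right) = \left(\frac{1}{10} - 156\right) \left(-1323\right) = \left(- \frac{1559}{10}\right) \left(-1323\right) = \frac{2062557}{10}$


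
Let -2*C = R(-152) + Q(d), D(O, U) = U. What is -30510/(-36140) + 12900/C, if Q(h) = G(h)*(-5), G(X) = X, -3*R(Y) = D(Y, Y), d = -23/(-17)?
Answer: -4748470011/8091746 ≈ -586.83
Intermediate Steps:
d = 23/17 (d = -23*(-1/17) = 23/17 ≈ 1.3529)
R(Y) = -Y/3
Q(h) = -5*h (Q(h) = h*(-5) = -5*h)
C = -2239/102 (C = -(-⅓*(-152) - 5*23/17)/2 = -(152/3 - 115/17)/2 = -½*2239/51 = -2239/102 ≈ -21.951)
-30510/(-36140) + 12900/C = -30510/(-36140) + 12900/(-2239/102) = -30510*(-1/36140) + 12900*(-102/2239) = 3051/3614 - 1315800/2239 = -4748470011/8091746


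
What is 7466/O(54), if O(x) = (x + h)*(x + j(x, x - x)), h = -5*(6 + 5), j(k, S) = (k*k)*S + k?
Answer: -3733/54 ≈ -69.130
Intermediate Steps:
j(k, S) = k + S*k**2 (j(k, S) = k**2*S + k = S*k**2 + k = k + S*k**2)
h = -55 (h = -5*11 = -55)
O(x) = 2*x*(-55 + x) (O(x) = (x - 55)*(x + x*(1 + (x - x)*x)) = (-55 + x)*(x + x*(1 + 0*x)) = (-55 + x)*(x + x*(1 + 0)) = (-55 + x)*(x + x*1) = (-55 + x)*(x + x) = (-55 + x)*(2*x) = 2*x*(-55 + x))
7466/O(54) = 7466/((2*54*(-55 + 54))) = 7466/((2*54*(-1))) = 7466/(-108) = 7466*(-1/108) = -3733/54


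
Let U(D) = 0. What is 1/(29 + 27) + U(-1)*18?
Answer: 1/56 ≈ 0.017857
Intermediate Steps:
1/(29 + 27) + U(-1)*18 = 1/(29 + 27) + 0*18 = 1/56 + 0 = 1/56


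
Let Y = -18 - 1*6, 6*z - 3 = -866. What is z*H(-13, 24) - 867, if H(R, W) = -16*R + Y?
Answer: -81997/3 ≈ -27332.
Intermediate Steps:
z = -863/6 (z = 1/2 + (1/6)*(-866) = 1/2 - 433/3 = -863/6 ≈ -143.83)
Y = -24 (Y = -18 - 6 = -24)
H(R, W) = -24 - 16*R (H(R, W) = -16*R - 24 = -24 - 16*R)
z*H(-13, 24) - 867 = -863*(-24 - 16*(-13))/6 - 867 = -863*(-24 + 208)/6 - 867 = -863/6*184 - 867 = -79396/3 - 867 = -81997/3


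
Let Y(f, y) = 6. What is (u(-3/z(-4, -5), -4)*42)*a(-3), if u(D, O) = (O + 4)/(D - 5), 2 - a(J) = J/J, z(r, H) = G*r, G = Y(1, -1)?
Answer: 0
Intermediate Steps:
G = 6
z(r, H) = 6*r
a(J) = 1 (a(J) = 2 - J/J = 2 - 1*1 = 2 - 1 = 1)
u(D, O) = (4 + O)/(-5 + D)
(u(-3/z(-4, -5), -4)*42)*a(-3) = (((4 - 4)/(-5 - 3/(6*(-4))))*42)*1 = ((0/(-5 - 3/(-24)))*42)*1 = ((0/(-5 - 3*(-1/24)))*42)*1 = ((0/(-5 + 1/8))*42)*1 = ((0/(-39/8))*42)*1 = (-8/39*0*42)*1 = (0*42)*1 = 0*1 = 0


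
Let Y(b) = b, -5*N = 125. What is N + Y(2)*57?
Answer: 89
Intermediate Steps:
N = -25 (N = -⅕*125 = -25)
N + Y(2)*57 = -25 + 2*57 = -25 + 114 = 89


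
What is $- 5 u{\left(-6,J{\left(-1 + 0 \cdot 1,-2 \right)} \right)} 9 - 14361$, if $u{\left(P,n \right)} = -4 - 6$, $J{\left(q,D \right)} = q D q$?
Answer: $-13911$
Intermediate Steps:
$J{\left(q,D \right)} = D q^{2}$ ($J{\left(q,D \right)} = D q q = D q^{2}$)
$u{\left(P,n \right)} = -10$ ($u{\left(P,n \right)} = -4 - 6 = -10$)
$- 5 u{\left(-6,J{\left(-1 + 0 \cdot 1,-2 \right)} \right)} 9 - 14361 = \left(-5\right) \left(-10\right) 9 - 14361 = 50 \cdot 9 - 14361 = 450 - 14361 = -13911$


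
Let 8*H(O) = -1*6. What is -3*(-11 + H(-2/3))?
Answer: 141/4 ≈ 35.250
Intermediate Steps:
H(O) = -¾ (H(O) = (-1*6)/8 = (⅛)*(-6) = -¾)
-3*(-11 + H(-2/3)) = -3*(-11 - ¾) = -3*(-47/4) = 141/4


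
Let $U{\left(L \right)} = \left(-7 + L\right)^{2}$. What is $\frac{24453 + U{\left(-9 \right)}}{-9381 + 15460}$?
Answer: $\frac{24709}{6079} \approx 4.0647$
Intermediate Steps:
$\frac{24453 + U{\left(-9 \right)}}{-9381 + 15460} = \frac{24453 + \left(-7 - 9\right)^{2}}{-9381 + 15460} = \frac{24453 + \left(-16\right)^{2}}{6079} = \left(24453 + 256\right) \frac{1}{6079} = 24709 \cdot \frac{1}{6079} = \frac{24709}{6079}$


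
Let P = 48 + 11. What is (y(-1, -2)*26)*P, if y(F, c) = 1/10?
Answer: 767/5 ≈ 153.40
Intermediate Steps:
y(F, c) = ⅒
P = 59
(y(-1, -2)*26)*P = ((⅒)*26)*59 = (13/5)*59 = 767/5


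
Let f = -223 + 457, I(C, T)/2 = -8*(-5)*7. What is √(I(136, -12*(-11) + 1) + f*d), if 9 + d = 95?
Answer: 2*√5171 ≈ 143.82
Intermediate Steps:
I(C, T) = 560 (I(C, T) = 2*(-8*(-5)*7) = 2*(40*7) = 2*280 = 560)
d = 86 (d = -9 + 95 = 86)
f = 234
√(I(136, -12*(-11) + 1) + f*d) = √(560 + 234*86) = √(560 + 20124) = √20684 = 2*√5171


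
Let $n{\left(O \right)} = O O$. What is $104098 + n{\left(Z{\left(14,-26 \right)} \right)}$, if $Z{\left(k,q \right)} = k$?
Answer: $104294$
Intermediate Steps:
$n{\left(O \right)} = O^{2}$
$104098 + n{\left(Z{\left(14,-26 \right)} \right)} = 104098 + 14^{2} = 104098 + 196 = 104294$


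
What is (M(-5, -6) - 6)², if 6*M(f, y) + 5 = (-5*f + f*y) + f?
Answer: 9/4 ≈ 2.2500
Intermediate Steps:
M(f, y) = -⅚ - 2*f/3 + f*y/6 (M(f, y) = -⅚ + ((-5*f + f*y) + f)/6 = -⅚ + (-4*f + f*y)/6 = -⅚ + (-2*f/3 + f*y/6) = -⅚ - 2*f/3 + f*y/6)
(M(-5, -6) - 6)² = ((-⅚ - ⅔*(-5) + (⅙)*(-5)*(-6)) - 6)² = ((-⅚ + 10/3 + 5) - 6)² = (15/2 - 6)² = (3/2)² = 9/4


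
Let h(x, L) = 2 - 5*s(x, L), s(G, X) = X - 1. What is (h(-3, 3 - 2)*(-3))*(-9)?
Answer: 54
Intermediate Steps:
s(G, X) = -1 + X
h(x, L) = 7 - 5*L (h(x, L) = 2 - 5*(-1 + L) = 2 + (5 - 5*L) = 7 - 5*L)
(h(-3, 3 - 2)*(-3))*(-9) = ((7 - 5*(3 - 2))*(-3))*(-9) = ((7 - 5*1)*(-3))*(-9) = ((7 - 5)*(-3))*(-9) = (2*(-3))*(-9) = -6*(-9) = 54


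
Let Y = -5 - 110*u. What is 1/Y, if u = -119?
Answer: 1/13085 ≈ 7.6423e-5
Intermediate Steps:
Y = 13085 (Y = -5 - 110*(-119) = -5 + 13090 = 13085)
1/Y = 1/13085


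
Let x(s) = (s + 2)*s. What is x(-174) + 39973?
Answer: 69901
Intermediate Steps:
x(s) = s*(2 + s) (x(s) = (2 + s)*s = s*(2 + s))
x(-174) + 39973 = -174*(2 - 174) + 39973 = -174*(-172) + 39973 = 29928 + 39973 = 69901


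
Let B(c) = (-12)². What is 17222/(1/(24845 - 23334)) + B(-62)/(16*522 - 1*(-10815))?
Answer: 166257381986/6389 ≈ 2.6022e+7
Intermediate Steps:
B(c) = 144
17222/(1/(24845 - 23334)) + B(-62)/(16*522 - 1*(-10815)) = 17222/(1/(24845 - 23334)) + 144/(16*522 - 1*(-10815)) = 17222/(1/1511) + 144/(8352 + 10815) = 17222/(1/1511) + 144/19167 = 17222*1511 + 144*(1/19167) = 26022442 + 48/6389 = 166257381986/6389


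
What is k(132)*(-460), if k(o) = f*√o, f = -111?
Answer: 102120*√33 ≈ 5.8664e+5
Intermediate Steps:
k(o) = -111*√o
k(132)*(-460) = -222*√33*(-460) = 102120*√33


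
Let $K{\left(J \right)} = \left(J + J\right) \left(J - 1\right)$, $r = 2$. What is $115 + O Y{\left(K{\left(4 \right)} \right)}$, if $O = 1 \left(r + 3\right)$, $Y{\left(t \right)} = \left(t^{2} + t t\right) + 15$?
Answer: $5950$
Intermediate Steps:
$K{\left(J \right)} = 2 J \left(-1 + J\right)$
$Y{\left(t \right)} = 15 + 2 t^{2}$ ($Y{\left(t \right)} = \left(t^{2} + t^{2}\right) + 15 = 2 t^{2} + 15 = 15 + 2 t^{2}$)
$O = 5$ ($O = 1 \left(2 + 3\right) = 1 \cdot 5 = 5$)
$115 + O Y{\left(K{\left(4 \right)} \right)} = 115 + 5 \left(15 + 2 \left(2 \cdot 4 \left(-1 + 4\right)\right)^{2}\right) = 115 + 5 \left(15 + 2 \left(2 \cdot 4 \cdot 3\right)^{2}\right) = 115 + 5 \left(15 + 2 \cdot 24^{2}\right) = 115 + 5 \left(15 + 2 \cdot 576\right) = 115 + 5 \left(15 + 1152\right) = 115 + 5 \cdot 1167 = 115 + 5835 = 5950$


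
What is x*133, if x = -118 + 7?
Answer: -14763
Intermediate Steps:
x = -111
x*133 = -111*133 = -14763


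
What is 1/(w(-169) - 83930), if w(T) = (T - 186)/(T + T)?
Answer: -338/28367985 ≈ -1.1915e-5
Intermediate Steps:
w(T) = (-186 + T)/(2*T) (w(T) = (-186 + T)/((2*T)) = (-186 + T)*(1/(2*T)) = (-186 + T)/(2*T))
1/(w(-169) - 83930) = 1/((½)*(-186 - 169)/(-169) - 83930) = 1/((½)*(-1/169)*(-355) - 83930) = 1/(355/338 - 83930) = 1/(-28367985/338) = -338/28367985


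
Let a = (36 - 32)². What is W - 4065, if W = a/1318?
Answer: -2678827/659 ≈ -4065.0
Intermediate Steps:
a = 16 (a = 4² = 16)
W = 8/659 (W = 16/1318 = 16*(1/1318) = 8/659 ≈ 0.012140)
W - 4065 = 8/659 - 4065 = -2678827/659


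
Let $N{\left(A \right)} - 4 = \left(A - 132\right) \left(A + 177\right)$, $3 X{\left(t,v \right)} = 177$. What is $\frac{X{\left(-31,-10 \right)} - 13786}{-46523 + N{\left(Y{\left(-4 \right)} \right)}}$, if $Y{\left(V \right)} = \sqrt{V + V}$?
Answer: $\frac{319797919}{1628256027} + \frac{137270 i \sqrt{2}}{542752009} \approx 0.19641 + 0.00035768 i$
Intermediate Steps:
$Y{\left(V \right)} = \sqrt{2} \sqrt{V}$ ($Y{\left(V \right)} = \sqrt{2 V} = \sqrt{2} \sqrt{V}$)
$X{\left(t,v \right)} = 59$ ($X{\left(t,v \right)} = \frac{1}{3} \cdot 177 = 59$)
$N{\left(A \right)} = 4 + \left(-132 + A\right) \left(177 + A\right)$ ($N{\left(A \right)} = 4 + \left(A - 132\right) \left(A + 177\right) = 4 + \left(-132 + A\right) \left(177 + A\right)$)
$\frac{X{\left(-31,-10 \right)} - 13786}{-46523 + N{\left(Y{\left(-4 \right)} \right)}} = \frac{59 - 13786}{-46523 + \left(-23360 + \left(\sqrt{2} \sqrt{-4}\right)^{2} + 45 \sqrt{2} \sqrt{-4}\right)} = - \frac{13727}{-46523 + \left(-23360 + \left(\sqrt{2} \cdot 2 i\right)^{2} + 45 \sqrt{2} \cdot 2 i\right)} = - \frac{13727}{-46523 + \left(-23360 + \left(2 i \sqrt{2}\right)^{2} + 45 \cdot 2 i \sqrt{2}\right)} = - \frac{13727}{-46523 - \left(23368 - 90 i \sqrt{2}\right)} = - \frac{13727}{-69891 + 90 i \sqrt{2}}$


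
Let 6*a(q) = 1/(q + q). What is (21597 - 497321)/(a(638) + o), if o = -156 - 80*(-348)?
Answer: -3642142944/211948705 ≈ -17.184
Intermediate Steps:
a(q) = 1/(12*q) (a(q) = 1/(6*(q + q)) = 1/(6*((2*q))) = (1/(2*q))/6 = 1/(12*q))
o = 27684 (o = -156 + 27840 = 27684)
(21597 - 497321)/(a(638) + o) = (21597 - 497321)/((1/12)/638 + 27684) = -475724/((1/12)*(1/638) + 27684) = -475724/(1/7656 + 27684) = -475724/211948705/7656 = -475724*7656/211948705 = -3642142944/211948705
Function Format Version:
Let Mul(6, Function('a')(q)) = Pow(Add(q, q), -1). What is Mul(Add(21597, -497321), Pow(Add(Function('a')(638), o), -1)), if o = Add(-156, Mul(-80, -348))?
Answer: Rational(-3642142944, 211948705) ≈ -17.184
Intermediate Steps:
Function('a')(q) = Mul(Rational(1, 12), Pow(q, -1)) (Function('a')(q) = Mul(Rational(1, 6), Pow(Add(q, q), -1)) = Mul(Rational(1, 6), Pow(Mul(2, q), -1)) = Mul(Rational(1, 6), Mul(Rational(1, 2), Pow(q, -1))) = Mul(Rational(1, 12), Pow(q, -1)))
o = 27684 (o = Add(-156, 27840) = 27684)
Mul(Add(21597, -497321), Pow(Add(Function('a')(638), o), -1)) = Mul(Add(21597, -497321), Pow(Add(Mul(Rational(1, 12), Pow(638, -1)), 27684), -1)) = Mul(-475724, Pow(Add(Mul(Rational(1, 12), Rational(1, 638)), 27684), -1)) = Mul(-475724, Pow(Add(Rational(1, 7656), 27684), -1)) = Mul(-475724, Pow(Rational(211948705, 7656), -1)) = Mul(-475724, Rational(7656, 211948705)) = Rational(-3642142944, 211948705)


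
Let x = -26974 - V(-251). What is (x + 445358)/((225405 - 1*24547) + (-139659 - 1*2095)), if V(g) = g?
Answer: 418635/59104 ≈ 7.0830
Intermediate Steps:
x = -26723 (x = -26974 - 1*(-251) = -26974 + 251 = -26723)
(x + 445358)/((225405 - 1*24547) + (-139659 - 1*2095)) = (-26723 + 445358)/((225405 - 1*24547) + (-139659 - 1*2095)) = 418635/((225405 - 24547) + (-139659 - 2095)) = 418635/(200858 - 141754) = 418635/59104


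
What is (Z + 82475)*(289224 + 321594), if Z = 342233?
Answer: 259419291144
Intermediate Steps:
(Z + 82475)*(289224 + 321594) = (342233 + 82475)*(289224 + 321594) = 424708*610818 = 259419291144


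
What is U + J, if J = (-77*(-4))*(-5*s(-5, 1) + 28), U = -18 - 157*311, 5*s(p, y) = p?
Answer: -38681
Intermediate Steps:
s(p, y) = p/5
U = -48845 (U = -18 - 48827 = -48845)
J = 10164 (J = (-77*(-4))*(-(-5) + 28) = 308*(-5*(-1) + 28) = 308*(5 + 28) = 308*33 = 10164)
U + J = -48845 + 10164 = -38681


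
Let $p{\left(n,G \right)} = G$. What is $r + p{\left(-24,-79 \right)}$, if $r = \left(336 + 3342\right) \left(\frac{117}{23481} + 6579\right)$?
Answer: $\frac{63131280961}{2609} \approx 2.4198 \cdot 10^{7}$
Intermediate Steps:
$r = \frac{63131487072}{2609}$ ($r = 3678 \left(117 \cdot \frac{1}{23481} + 6579\right) = 3678 \left(\frac{13}{2609} + 6579\right) = 3678 \cdot \frac{17164624}{2609} = \frac{63131487072}{2609} \approx 2.4198 \cdot 10^{7}$)
$r + p{\left(-24,-79 \right)} = \frac{63131487072}{2609} - 79 = \frac{63131280961}{2609}$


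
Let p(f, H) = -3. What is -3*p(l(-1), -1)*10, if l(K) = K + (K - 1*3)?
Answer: 90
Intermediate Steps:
l(K) = -3 + 2*K (l(K) = K + (K - 3) = K + (-3 + K) = -3 + 2*K)
-3*p(l(-1), -1)*10 = -3*(-3)*10 = 9*10 = 90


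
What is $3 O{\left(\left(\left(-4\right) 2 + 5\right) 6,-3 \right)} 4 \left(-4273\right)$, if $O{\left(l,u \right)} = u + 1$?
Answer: $102552$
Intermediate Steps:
$O{\left(l,u \right)} = 1 + u$
$3 O{\left(\left(\left(-4\right) 2 + 5\right) 6,-3 \right)} 4 \left(-4273\right) = 3 \left(1 - 3\right) 4 \left(-4273\right) = 3 \left(-2\right) 4 \left(-4273\right) = \left(-6\right) 4 \left(-4273\right) = \left(-24\right) \left(-4273\right) = 102552$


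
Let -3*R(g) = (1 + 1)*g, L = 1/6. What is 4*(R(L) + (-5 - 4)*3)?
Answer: -976/9 ≈ -108.44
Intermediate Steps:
L = ⅙ ≈ 0.16667
R(g) = -2*g/3 (R(g) = -(1 + 1)*g/3 = -2*g/3)
4*(R(L) + (-5 - 4)*3) = 4*(-⅔*⅙ + (-5 - 4)*3) = 4*(-⅑ - 9*3) = 4*(-⅑ - 27) = 4*(-244/9) = -976/9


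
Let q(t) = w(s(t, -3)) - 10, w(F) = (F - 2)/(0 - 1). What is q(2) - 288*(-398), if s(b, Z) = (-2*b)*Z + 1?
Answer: 114603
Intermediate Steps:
s(b, Z) = 1 - 2*Z*b (s(b, Z) = -2*Z*b + 1 = 1 - 2*Z*b)
w(F) = 2 - F (w(F) = (-2 + F)/(-1) = (-2 + F)*(-1) = 2 - F)
q(t) = -9 - 6*t (q(t) = (2 - (1 - 2*(-3)*t)) - 10 = (2 - (1 + 6*t)) - 10 = (2 + (-1 - 6*t)) - 10 = (1 - 6*t) - 10 = -9 - 6*t)
q(2) - 288*(-398) = (-9 - 6*2) - 288*(-398) = (-9 - 12) + 114624 = -21 + 114624 = 114603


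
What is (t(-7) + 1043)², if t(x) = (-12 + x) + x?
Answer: 1034289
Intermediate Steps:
t(x) = -12 + 2*x
(t(-7) + 1043)² = ((-12 + 2*(-7)) + 1043)² = ((-12 - 14) + 1043)² = (-26 + 1043)² = 1017² = 1034289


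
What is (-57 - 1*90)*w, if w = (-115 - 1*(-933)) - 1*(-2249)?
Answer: -450849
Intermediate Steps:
w = 3067 (w = (-115 + 933) + 2249 = 818 + 2249 = 3067)
(-57 - 1*90)*w = (-57 - 1*90)*3067 = (-57 - 90)*3067 = -147*3067 = -450849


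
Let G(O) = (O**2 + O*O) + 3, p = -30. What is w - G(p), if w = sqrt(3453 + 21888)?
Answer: -1803 + sqrt(25341) ≈ -1643.8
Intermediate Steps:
G(O) = 3 + 2*O**2 (G(O) = (O**2 + O**2) + 3 = 2*O**2 + 3 = 3 + 2*O**2)
w = sqrt(25341) ≈ 159.19
w - G(p) = sqrt(25341) - (3 + 2*(-30)**2) = sqrt(25341) - (3 + 2*900) = sqrt(25341) - (3 + 1800) = sqrt(25341) - 1*1803 = sqrt(25341) - 1803 = -1803 + sqrt(25341)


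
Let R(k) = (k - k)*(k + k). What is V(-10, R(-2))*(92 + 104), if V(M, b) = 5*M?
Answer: -9800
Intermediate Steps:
R(k) = 0 (R(k) = 0*(2*k) = 0)
V(-10, R(-2))*(92 + 104) = (5*(-10))*(92 + 104) = -50*196 = -9800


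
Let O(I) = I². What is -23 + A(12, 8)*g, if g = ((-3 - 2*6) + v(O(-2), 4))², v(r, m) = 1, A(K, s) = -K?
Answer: -2375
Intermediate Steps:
g = 196 (g = ((-3 - 2*6) + 1)² = ((-3 - 12) + 1)² = (-15 + 1)² = (-14)² = 196)
-23 + A(12, 8)*g = -23 - 1*12*196 = -23 - 12*196 = -23 - 2352 = -2375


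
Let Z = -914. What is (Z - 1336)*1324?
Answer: -2979000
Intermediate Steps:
(Z - 1336)*1324 = (-914 - 1336)*1324 = -2250*1324 = -2979000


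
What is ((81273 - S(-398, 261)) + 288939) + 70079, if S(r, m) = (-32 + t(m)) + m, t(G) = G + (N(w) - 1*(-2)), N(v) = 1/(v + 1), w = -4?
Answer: 1319398/3 ≈ 4.3980e+5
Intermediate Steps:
N(v) = 1/(1 + v)
t(G) = 5/3 + G (t(G) = G + (1/(1 - 4) - 1*(-2)) = G + (1/(-3) + 2) = G + (-⅓ + 2) = G + 5/3 = 5/3 + G)
S(r, m) = -91/3 + 2*m (S(r, m) = (-32 + (5/3 + m)) + m = (-91/3 + m) + m = -91/3 + 2*m)
((81273 - S(-398, 261)) + 288939) + 70079 = ((81273 - (-91/3 + 2*261)) + 288939) + 70079 = ((81273 - (-91/3 + 522)) + 288939) + 70079 = ((81273 - 1*1475/3) + 288939) + 70079 = ((81273 - 1475/3) + 288939) + 70079 = (242344/3 + 288939) + 70079 = 1109161/3 + 70079 = 1319398/3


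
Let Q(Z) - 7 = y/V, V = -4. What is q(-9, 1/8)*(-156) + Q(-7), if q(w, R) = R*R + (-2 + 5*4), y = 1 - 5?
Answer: -44839/16 ≈ -2802.4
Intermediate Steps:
y = -4
q(w, R) = 18 + R**2 (q(w, R) = R**2 + (-2 + 20) = R**2 + 18 = 18 + R**2)
Q(Z) = 8 (Q(Z) = 7 - 4/(-4) = 7 - 4*(-1/4) = 7 + 1 = 8)
q(-9, 1/8)*(-156) + Q(-7) = (18 + (1/8)**2)*(-156) + 8 = (18 + 1/64)*(-156) + 8 = (1153/64)*(-156) + 8 = -44967/16 + 8 = -44839/16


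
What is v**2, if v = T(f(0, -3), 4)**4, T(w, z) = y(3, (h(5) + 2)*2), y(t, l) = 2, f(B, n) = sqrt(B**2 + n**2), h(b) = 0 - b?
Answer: 256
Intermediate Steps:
h(b) = -b
T(w, z) = 2
v = 16 (v = 2**4 = 16)
v**2 = 16**2 = 256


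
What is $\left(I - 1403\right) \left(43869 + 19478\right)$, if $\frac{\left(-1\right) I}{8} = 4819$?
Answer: $-2531029385$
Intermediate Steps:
$I = -38552$ ($I = \left(-8\right) 4819 = -38552$)
$\left(I - 1403\right) \left(43869 + 19478\right) = \left(-38552 - 1403\right) \left(43869 + 19478\right) = \left(-39955\right) 63347 = -2531029385$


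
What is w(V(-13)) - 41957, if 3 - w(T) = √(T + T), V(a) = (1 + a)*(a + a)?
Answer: -41954 - 4*√39 ≈ -41979.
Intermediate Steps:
V(a) = 2*a*(1 + a) (V(a) = (1 + a)*(2*a) = 2*a*(1 + a))
w(T) = 3 - √2*√T (w(T) = 3 - √(T + T) = 3 - √(2*T) = 3 - √2*√T)
w(V(-13)) - 41957 = (3 - √2*√(2*(-13)*(1 - 13))) - 41957 = (3 - √2*√(2*(-13)*(-12))) - 41957 = (3 - √2*√312) - 41957 = (3 - √2*2*√78) - 41957 = (3 - 4*√39) - 41957 = -41954 - 4*√39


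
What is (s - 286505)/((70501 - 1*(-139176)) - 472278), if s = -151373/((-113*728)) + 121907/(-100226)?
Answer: 168730442410105/154653075425576 ≈ 1.0910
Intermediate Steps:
s = 367353775/588927976 (s = -151373/(-82264) + 121907*(-1/100226) = -151373*(-1/82264) - 121907/100226 = 151373/82264 - 121907/100226 = 367353775/588927976 ≈ 0.62377)
(s - 286505)/((70501 - 1*(-139176)) - 472278) = (367353775/588927976 - 286505)/((70501 - 1*(-139176)) - 472278) = -168730442410105/(588927976*((70501 + 139176) - 472278)) = -168730442410105/(588927976*(209677 - 472278)) = -168730442410105/588927976/(-262601) = -168730442410105/588927976*(-1/262601) = 168730442410105/154653075425576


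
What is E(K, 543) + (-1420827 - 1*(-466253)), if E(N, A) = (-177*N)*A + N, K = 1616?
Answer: -156268334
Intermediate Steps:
E(N, A) = N - 177*A*N (E(N, A) = -177*A*N + N = N - 177*A*N)
E(K, 543) + (-1420827 - 1*(-466253)) = 1616*(1 - 177*543) + (-1420827 - 1*(-466253)) = 1616*(1 - 96111) + (-1420827 + 466253) = 1616*(-96110) - 954574 = -155313760 - 954574 = -156268334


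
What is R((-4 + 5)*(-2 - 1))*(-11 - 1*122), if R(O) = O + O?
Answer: 798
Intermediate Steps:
R(O) = 2*O
R((-4 + 5)*(-2 - 1))*(-11 - 1*122) = (2*((-4 + 5)*(-2 - 1)))*(-11 - 1*122) = (2*(1*(-3)))*(-11 - 122) = (2*(-3))*(-133) = -6*(-133) = 798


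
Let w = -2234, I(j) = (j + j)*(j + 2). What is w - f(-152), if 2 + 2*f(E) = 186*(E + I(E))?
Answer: -4228897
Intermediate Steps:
I(j) = 2*j*(2 + j) (I(j) = (2*j)*(2 + j) = 2*j*(2 + j))
f(E) = -1 + 93*E + 186*E*(2 + E) (f(E) = -1 + (186*(E + 2*E*(2 + E)))/2 = -1 + (186*E + 372*E*(2 + E))/2 = -1 + (93*E + 186*E*(2 + E)) = -1 + 93*E + 186*E*(2 + E))
w - f(-152) = -2234 - (-1 + 186*(-152)² + 465*(-152)) = -2234 - (-1 + 186*23104 - 70680) = -2234 - (-1 + 4297344 - 70680) = -2234 - 1*4226663 = -2234 - 4226663 = -4228897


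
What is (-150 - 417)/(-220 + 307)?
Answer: -189/29 ≈ -6.5172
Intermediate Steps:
(-150 - 417)/(-220 + 307) = -567/87 = -567*1/87 = -189/29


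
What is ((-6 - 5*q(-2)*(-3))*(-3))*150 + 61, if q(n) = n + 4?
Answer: -10739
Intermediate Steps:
q(n) = 4 + n
((-6 - 5*q(-2)*(-3))*(-3))*150 + 61 = ((-6 - 5*(4 - 2)*(-3))*(-3))*150 + 61 = ((-6 - 5*2*(-3))*(-3))*150 + 61 = ((-6 - 10*(-3))*(-3))*150 + 61 = ((-6 + 30)*(-3))*150 + 61 = (24*(-3))*150 + 61 = -72*150 + 61 = -10800 + 61 = -10739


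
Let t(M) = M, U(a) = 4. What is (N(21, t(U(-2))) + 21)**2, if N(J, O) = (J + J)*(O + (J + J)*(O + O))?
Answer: 204518601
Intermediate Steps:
N(J, O) = 2*J*(O + 4*J*O) (N(J, O) = (2*J)*(O + (2*J)*(2*O)) = (2*J)*(O + 4*J*O) = 2*J*(O + 4*J*O))
(N(21, t(U(-2))) + 21)**2 = (2*21*4*(1 + 4*21) + 21)**2 = (2*21*4*(1 + 84) + 21)**2 = (2*21*4*85 + 21)**2 = (14280 + 21)**2 = 14301**2 = 204518601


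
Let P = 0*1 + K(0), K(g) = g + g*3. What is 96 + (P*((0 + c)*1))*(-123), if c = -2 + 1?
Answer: 96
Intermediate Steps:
c = -1
K(g) = 4*g (K(g) = g + 3*g = 4*g)
P = 0 (P = 0*1 + 4*0 = 0 + 0 = 0)
96 + (P*((0 + c)*1))*(-123) = 96 + (0*((0 - 1)*1))*(-123) = 96 + (0*(-1*1))*(-123) = 96 + (0*(-1))*(-123) = 96 + 0*(-123) = 96 + 0 = 96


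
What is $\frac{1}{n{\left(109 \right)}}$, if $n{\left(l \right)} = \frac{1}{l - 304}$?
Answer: $-195$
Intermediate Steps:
$n{\left(l \right)} = \frac{1}{-304 + l}$
$\frac{1}{n{\left(109 \right)}} = \frac{1}{\frac{1}{-304 + 109}} = \frac{1}{\frac{1}{-195}} = \frac{1}{- \frac{1}{195}} = -195$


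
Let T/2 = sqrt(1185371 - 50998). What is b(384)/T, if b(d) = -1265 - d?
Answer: -1649*sqrt(1134373)/2268746 ≈ -0.77413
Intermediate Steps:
T = 2*sqrt(1134373) (T = 2*sqrt(1185371 - 50998) = 2*sqrt(1134373) ≈ 2130.1)
b(384)/T = (-1265 - 1*384)/((2*sqrt(1134373))) = (-1265 - 384)*(sqrt(1134373)/2268746) = -1649*sqrt(1134373)/2268746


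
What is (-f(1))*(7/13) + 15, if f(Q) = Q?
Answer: 188/13 ≈ 14.462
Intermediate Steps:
(-f(1))*(7/13) + 15 = (-1*1)*(7/13) + 15 = -7/13 + 15 = 188/13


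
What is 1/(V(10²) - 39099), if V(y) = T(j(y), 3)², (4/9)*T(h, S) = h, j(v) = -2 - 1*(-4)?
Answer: -4/156315 ≈ -2.5589e-5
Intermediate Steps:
j(v) = 2 (j(v) = -2 + 4 = 2)
T(h, S) = 9*h/4
V(y) = 81/4 (V(y) = ((9/4)*2)² = (9/2)² = 81/4)
1/(V(10²) - 39099) = 1/(81/4 - 39099) = 1/(-156315/4) = -4/156315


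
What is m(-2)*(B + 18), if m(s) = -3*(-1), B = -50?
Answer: -96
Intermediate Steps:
m(s) = 3 (m(s) = -1*(-3) = 3)
m(-2)*(B + 18) = 3*(-50 + 18) = 3*(-32) = -96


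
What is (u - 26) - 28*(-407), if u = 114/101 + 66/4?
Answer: 2300301/202 ≈ 11388.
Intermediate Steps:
u = 3561/202 (u = 114*(1/101) + 66*(1/4) = 114/101 + 33/2 = 3561/202 ≈ 17.629)
(u - 26) - 28*(-407) = (3561/202 - 26) - 28*(-407) = -1691/202 + 11396 = 2300301/202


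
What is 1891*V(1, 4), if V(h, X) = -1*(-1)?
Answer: 1891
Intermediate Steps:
V(h, X) = 1
1891*V(1, 4) = 1891*1 = 1891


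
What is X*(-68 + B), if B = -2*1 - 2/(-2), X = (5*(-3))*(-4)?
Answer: -4140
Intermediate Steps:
X = 60 (X = -15*(-4) = 60)
B = -1 (B = -2 - 2*(-½) = -2 + 1 = -1)
X*(-68 + B) = 60*(-68 - 1) = 60*(-69) = -4140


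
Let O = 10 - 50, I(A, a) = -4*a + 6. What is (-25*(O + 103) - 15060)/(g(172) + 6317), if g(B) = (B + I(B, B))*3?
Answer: -16635/4787 ≈ -3.4750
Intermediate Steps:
I(A, a) = 6 - 4*a
g(B) = 18 - 9*B (g(B) = (B + (6 - 4*B))*3 = (6 - 3*B)*3 = 18 - 9*B)
O = -40
(-25*(O + 103) - 15060)/(g(172) + 6317) = (-25*(-40 + 103) - 15060)/((18 - 9*172) + 6317) = (-25*63 - 15060)/((18 - 1548) + 6317) = (-1575 - 15060)/(-1530 + 6317) = -16635/4787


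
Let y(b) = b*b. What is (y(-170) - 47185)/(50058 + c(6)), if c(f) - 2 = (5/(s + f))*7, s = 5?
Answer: -13409/36713 ≈ -0.36524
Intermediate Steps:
y(b) = b**2
c(f) = 2 + 35/(5 + f) (c(f) = 2 + (5/(5 + f))*7 = 2 + 35/(5 + f))
(y(-170) - 47185)/(50058 + c(6)) = ((-170)**2 - 47185)/(50058 + (45 + 2*6)/(5 + 6)) = (28900 - 47185)/(50058 + (45 + 12)/11) = -18285/(50058 + (1/11)*57) = -18285/(50058 + 57/11) = -18285/550695/11 = -18285*11/550695 = -13409/36713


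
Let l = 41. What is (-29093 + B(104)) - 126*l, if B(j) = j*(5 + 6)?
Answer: -33115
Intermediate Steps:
B(j) = 11*j (B(j) = j*11 = 11*j)
(-29093 + B(104)) - 126*l = (-29093 + 11*104) - 126*41 = (-29093 + 1144) - 5166 = -27949 - 5166 = -33115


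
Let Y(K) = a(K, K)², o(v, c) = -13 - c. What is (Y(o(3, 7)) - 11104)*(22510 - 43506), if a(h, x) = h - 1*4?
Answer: 221045888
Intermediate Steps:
a(h, x) = -4 + h (a(h, x) = h - 4 = -4 + h)
Y(K) = (-4 + K)²
(Y(o(3, 7)) - 11104)*(22510 - 43506) = ((-4 + (-13 - 1*7))² - 11104)*(22510 - 43506) = ((-4 + (-13 - 7))² - 11104)*(-20996) = ((-4 - 20)² - 11104)*(-20996) = ((-24)² - 11104)*(-20996) = (576 - 11104)*(-20996) = -10528*(-20996) = 221045888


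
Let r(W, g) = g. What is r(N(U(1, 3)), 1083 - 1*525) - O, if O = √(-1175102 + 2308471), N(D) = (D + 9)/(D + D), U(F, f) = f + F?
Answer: 558 - √1133369 ≈ -506.60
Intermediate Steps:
U(F, f) = F + f
N(D) = (9 + D)/(2*D) (N(D) = (9 + D)/((2*D)) = (9 + D)*(1/(2*D)) = (9 + D)/(2*D))
O = √1133369 ≈ 1064.6
r(N(U(1, 3)), 1083 - 1*525) - O = (1083 - 1*525) - √1133369 = (1083 - 525) - √1133369 = 558 - √1133369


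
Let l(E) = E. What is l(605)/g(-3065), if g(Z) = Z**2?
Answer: 121/1878845 ≈ 6.4401e-5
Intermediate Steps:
l(605)/g(-3065) = 605/((-3065)**2) = 605/9394225 = 605*(1/9394225) = 121/1878845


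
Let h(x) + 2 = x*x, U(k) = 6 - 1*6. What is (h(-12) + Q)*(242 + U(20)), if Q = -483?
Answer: -82522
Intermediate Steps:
U(k) = 0 (U(k) = 6 - 6 = 0)
h(x) = -2 + x² (h(x) = -2 + x*x = -2 + x²)
(h(-12) + Q)*(242 + U(20)) = ((-2 + (-12)²) - 483)*(242 + 0) = ((-2 + 144) - 483)*242 = (142 - 483)*242 = -341*242 = -82522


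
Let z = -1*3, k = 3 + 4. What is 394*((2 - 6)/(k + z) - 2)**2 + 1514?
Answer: 5060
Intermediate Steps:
k = 7
z = -3
394*((2 - 6)/(k + z) - 2)**2 + 1514 = 394*((2 - 6)/(7 - 3) - 2)**2 + 1514 = 394*(-4/4 - 2)**2 + 1514 = 394*(-4*1/4 - 2)**2 + 1514 = 394*(-1 - 2)**2 + 1514 = 394*(-3)**2 + 1514 = 394*9 + 1514 = 3546 + 1514 = 5060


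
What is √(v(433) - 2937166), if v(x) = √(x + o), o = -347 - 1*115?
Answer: √(-2937166 + I*√29) ≈ 0.e-3 + 1713.8*I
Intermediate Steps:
o = -462 (o = -347 - 115 = -462)
v(x) = √(-462 + x) (v(x) = √(x - 462) = √(-462 + x))
√(v(433) - 2937166) = √(√(-462 + 433) - 2937166) = √(√(-29) - 2937166) = √(I*√29 - 2937166) = √(-2937166 + I*√29)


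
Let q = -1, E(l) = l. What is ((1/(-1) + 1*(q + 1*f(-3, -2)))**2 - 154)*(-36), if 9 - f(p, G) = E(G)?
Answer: 2628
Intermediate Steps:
f(p, G) = 9 - G
((1/(-1) + 1*(q + 1*f(-3, -2)))**2 - 154)*(-36) = ((1/(-1) + 1*(-1 + 1*(9 - 1*(-2))))**2 - 154)*(-36) = ((-1 + 1*(-1 + 1*(9 + 2)))**2 - 154)*(-36) = ((-1 + 1*(-1 + 1*11))**2 - 154)*(-36) = ((-1 + 1*(-1 + 11))**2 - 154)*(-36) = ((-1 + 1*10)**2 - 154)*(-36) = ((-1 + 10)**2 - 154)*(-36) = (9**2 - 154)*(-36) = (81 - 154)*(-36) = -73*(-36) = 2628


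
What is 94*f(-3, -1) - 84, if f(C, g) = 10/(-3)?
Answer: -1192/3 ≈ -397.33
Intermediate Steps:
f(C, g) = -10/3 (f(C, g) = 10*(-1/3) = -10/3)
94*f(-3, -1) - 84 = 94*(-10/3) - 84 = -940/3 - 84 = -1192/3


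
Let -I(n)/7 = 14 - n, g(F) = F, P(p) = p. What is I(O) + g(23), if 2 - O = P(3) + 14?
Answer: -180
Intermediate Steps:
O = -15 (O = 2 - (3 + 14) = 2 - 1*17 = 2 - 17 = -15)
I(n) = -98 + 7*n (I(n) = -7*(14 - n) = -98 + 7*n)
I(O) + g(23) = (-98 + 7*(-15)) + 23 = (-98 - 105) + 23 = -203 + 23 = -180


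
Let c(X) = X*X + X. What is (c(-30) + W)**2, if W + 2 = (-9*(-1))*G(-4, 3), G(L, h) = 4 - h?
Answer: 769129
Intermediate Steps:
c(X) = X + X**2 (c(X) = X**2 + X = X + X**2)
W = 7 (W = -2 + (-9*(-1))*(4 - 1*3) = -2 + 9*(4 - 3) = -2 + 9*1 = -2 + 9 = 7)
(c(-30) + W)**2 = (-30*(1 - 30) + 7)**2 = (-30*(-29) + 7)**2 = (870 + 7)**2 = 877**2 = 769129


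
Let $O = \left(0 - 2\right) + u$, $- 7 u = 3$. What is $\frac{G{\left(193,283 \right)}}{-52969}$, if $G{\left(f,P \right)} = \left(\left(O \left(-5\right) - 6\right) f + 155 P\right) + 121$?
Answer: $- \frac{316201}{370783} \approx -0.85279$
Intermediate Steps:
$u = - \frac{3}{7}$ ($u = \left(- \frac{1}{7}\right) 3 = - \frac{3}{7} \approx -0.42857$)
$O = - \frac{17}{7}$ ($O = \left(0 - 2\right) - \frac{3}{7} = -2 - \frac{3}{7} = - \frac{17}{7} \approx -2.4286$)
$G{\left(f,P \right)} = 121 + 155 P + \frac{43 f}{7}$ ($G{\left(f,P \right)} = \left(\left(\left(- \frac{17}{7}\right) \left(-5\right) - 6\right) f + 155 P\right) + 121 = \left(\left(\frac{85}{7} - 6\right) f + 155 P\right) + 121 = \left(\frac{43 f}{7} + 155 P\right) + 121 = \left(155 P + \frac{43 f}{7}\right) + 121 = 121 + 155 P + \frac{43 f}{7}$)
$\frac{G{\left(193,283 \right)}}{-52969} = \frac{121 + 155 \cdot 283 + \frac{43}{7} \cdot 193}{-52969} = \left(121 + 43865 + \frac{8299}{7}\right) \left(- \frac{1}{52969}\right) = \frac{316201}{7} \left(- \frac{1}{52969}\right) = - \frac{316201}{370783}$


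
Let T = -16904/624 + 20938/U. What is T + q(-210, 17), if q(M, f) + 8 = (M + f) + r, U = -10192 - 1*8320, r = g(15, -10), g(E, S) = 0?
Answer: -6365003/27768 ≈ -229.22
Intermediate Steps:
r = 0
U = -18512 (U = -10192 - 8320 = -18512)
q(M, f) = -8 + M + f (q(M, f) = -8 + ((M + f) + 0) = -8 + (M + f) = -8 + M + f)
T = -783635/27768 (T = -16904/624 + 20938/(-18512) = -16904*1/624 + 20938*(-1/18512) = -2113/78 - 10469/9256 = -783635/27768 ≈ -28.221)
T + q(-210, 17) = -783635/27768 + (-8 - 210 + 17) = -783635/27768 - 201 = -6365003/27768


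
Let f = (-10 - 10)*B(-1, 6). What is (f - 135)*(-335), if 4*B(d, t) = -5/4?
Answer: 172525/4 ≈ 43131.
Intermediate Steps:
B(d, t) = -5/16 (B(d, t) = (-5/4)/4 = (-5*1/4)/4 = (1/4)*(-5/4) = -5/16)
f = 25/4 (f = (-10 - 10)*(-5/16) = -20*(-5/16) = 25/4 ≈ 6.2500)
(f - 135)*(-335) = (25/4 - 135)*(-335) = -515/4*(-335) = 172525/4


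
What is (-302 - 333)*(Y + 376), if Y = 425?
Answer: -508635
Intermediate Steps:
(-302 - 333)*(Y + 376) = (-302 - 333)*(425 + 376) = -635*801 = -508635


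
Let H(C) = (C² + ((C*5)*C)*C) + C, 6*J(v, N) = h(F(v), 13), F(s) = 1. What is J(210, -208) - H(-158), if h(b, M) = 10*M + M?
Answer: 118180667/6 ≈ 1.9697e+7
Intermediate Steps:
h(b, M) = 11*M
J(v, N) = 143/6 (J(v, N) = (11*13)/6 = (⅙)*143 = 143/6)
H(C) = C + C² + 5*C³ (H(C) = (C² + ((5*C)*C)*C) + C = (C² + (5*C²)*C) + C = (C² + 5*C³) + C = C + C² + 5*C³)
J(210, -208) - H(-158) = 143/6 - (-158)*(1 - 158 + 5*(-158)²) = 143/6 - (-158)*(1 - 158 + 5*24964) = 143/6 - (-158)*(1 - 158 + 124820) = 143/6 - (-158)*124663 = 143/6 - 1*(-19696754) = 143/6 + 19696754 = 118180667/6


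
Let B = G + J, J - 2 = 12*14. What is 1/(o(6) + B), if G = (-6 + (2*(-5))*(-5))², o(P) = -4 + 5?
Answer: 1/2107 ≈ 0.00047461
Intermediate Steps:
J = 170 (J = 2 + 12*14 = 2 + 168 = 170)
o(P) = 1
G = 1936 (G = (-6 - 10*(-5))² = (-6 + 50)² = 44² = 1936)
B = 2106 (B = 1936 + 170 = 2106)
1/(o(6) + B) = 1/(1 + 2106) = 1/2107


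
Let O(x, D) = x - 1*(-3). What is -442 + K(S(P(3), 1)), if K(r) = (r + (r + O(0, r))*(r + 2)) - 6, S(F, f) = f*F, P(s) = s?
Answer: -415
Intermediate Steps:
O(x, D) = 3 + x (O(x, D) = x + 3 = 3 + x)
S(F, f) = F*f
K(r) = -6 + r + (2 + r)*(3 + r) (K(r) = (r + (r + (3 + 0))*(r + 2)) - 6 = (r + (r + 3)*(2 + r)) - 6 = (r + (3 + r)*(2 + r)) - 6 = (r + (2 + r)*(3 + r)) - 6 = -6 + r + (2 + r)*(3 + r))
-442 + K(S(P(3), 1)) = -442 + (3*1)*(6 + 3*1) = -442 + 3*(6 + 3) = -442 + 3*9 = -442 + 27 = -415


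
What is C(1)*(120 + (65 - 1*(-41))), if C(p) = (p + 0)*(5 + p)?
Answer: 1356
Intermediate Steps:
C(p) = p*(5 + p)
C(1)*(120 + (65 - 1*(-41))) = (1*(5 + 1))*(120 + (65 - 1*(-41))) = (1*6)*(120 + (65 + 41)) = 6*(120 + 106) = 6*226 = 1356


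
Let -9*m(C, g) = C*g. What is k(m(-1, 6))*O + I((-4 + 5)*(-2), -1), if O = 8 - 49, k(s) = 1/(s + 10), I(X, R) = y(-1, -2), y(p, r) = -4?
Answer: -251/32 ≈ -7.8438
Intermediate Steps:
m(C, g) = -C*g/9
I(X, R) = -4
k(s) = 1/(10 + s)
O = -41
k(m(-1, 6))*O + I((-4 + 5)*(-2), -1) = -41/(10 - ⅑*(-1)*6) - 4 = -41/(10 + ⅔) - 4 = -41/(32/3) - 4 = (3/32)*(-41) - 4 = -123/32 - 4 = -251/32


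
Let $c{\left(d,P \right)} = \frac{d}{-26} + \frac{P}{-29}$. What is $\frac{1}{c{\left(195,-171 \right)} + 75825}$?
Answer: $\frac{58}{4397757} \approx 1.3189 \cdot 10^{-5}$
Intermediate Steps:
$c{\left(d,P \right)} = - \frac{d}{26} - \frac{P}{29}$ ($c{\left(d,P \right)} = d \left(- \frac{1}{26}\right) + P \left(- \frac{1}{29}\right) = - \frac{d}{26} - \frac{P}{29}$)
$\frac{1}{c{\left(195,-171 \right)} + 75825} = \frac{1}{\left(\left(- \frac{1}{26}\right) 195 - - \frac{171}{29}\right) + 75825} = \frac{1}{\left(- \frac{15}{2} + \frac{171}{29}\right) + 75825} = \frac{1}{- \frac{93}{58} + 75825} = \frac{1}{\frac{4397757}{58}} = \frac{58}{4397757}$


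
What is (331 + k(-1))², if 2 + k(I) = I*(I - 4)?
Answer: 111556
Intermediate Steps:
k(I) = -2 + I*(-4 + I) (k(I) = -2 + I*(I - 4) = -2 + I*(-4 + I))
(331 + k(-1))² = (331 + (-2 + (-1)² - 4*(-1)))² = (331 + (-2 + 1 + 4))² = (331 + 3)² = 334² = 111556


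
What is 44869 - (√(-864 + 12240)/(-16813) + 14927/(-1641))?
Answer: 73644956/1641 + 12*√79/16813 ≈ 44878.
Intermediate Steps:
44869 - (√(-864 + 12240)/(-16813) + 14927/(-1641)) = 44869 - (√11376*(-1/16813) + 14927*(-1/1641)) = 44869 - ((12*√79)*(-1/16813) - 14927/1641) = 44869 - (-12*√79/16813 - 14927/1641) = 44869 - (-14927/1641 - 12*√79/16813) = 44869 + (14927/1641 + 12*√79/16813) = 73644956/1641 + 12*√79/16813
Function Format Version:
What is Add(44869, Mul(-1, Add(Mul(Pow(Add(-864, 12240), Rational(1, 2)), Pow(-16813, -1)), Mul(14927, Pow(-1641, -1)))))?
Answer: Add(Rational(73644956, 1641), Mul(Rational(12, 16813), Pow(79, Rational(1, 2)))) ≈ 44878.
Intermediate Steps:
Add(44869, Mul(-1, Add(Mul(Pow(Add(-864, 12240), Rational(1, 2)), Pow(-16813, -1)), Mul(14927, Pow(-1641, -1))))) = Add(44869, Mul(-1, Add(Mul(Pow(11376, Rational(1, 2)), Rational(-1, 16813)), Mul(14927, Rational(-1, 1641))))) = Add(44869, Mul(-1, Add(Mul(Mul(12, Pow(79, Rational(1, 2))), Rational(-1, 16813)), Rational(-14927, 1641)))) = Add(44869, Mul(-1, Add(Mul(Rational(-12, 16813), Pow(79, Rational(1, 2))), Rational(-14927, 1641)))) = Add(44869, Mul(-1, Add(Rational(-14927, 1641), Mul(Rational(-12, 16813), Pow(79, Rational(1, 2)))))) = Add(44869, Add(Rational(14927, 1641), Mul(Rational(12, 16813), Pow(79, Rational(1, 2))))) = Add(Rational(73644956, 1641), Mul(Rational(12, 16813), Pow(79, Rational(1, 2))))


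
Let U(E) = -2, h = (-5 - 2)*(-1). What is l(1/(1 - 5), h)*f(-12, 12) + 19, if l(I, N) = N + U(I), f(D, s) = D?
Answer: -41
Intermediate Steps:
h = 7 (h = -7*(-1) = 7)
l(I, N) = -2 + N (l(I, N) = N - 2 = -2 + N)
l(1/(1 - 5), h)*f(-12, 12) + 19 = (-2 + 7)*(-12) + 19 = 5*(-12) + 19 = -60 + 19 = -41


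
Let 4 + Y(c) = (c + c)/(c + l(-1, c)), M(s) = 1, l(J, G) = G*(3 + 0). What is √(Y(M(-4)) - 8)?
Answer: I*√46/2 ≈ 3.3912*I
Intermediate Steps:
l(J, G) = 3*G (l(J, G) = G*3 = 3*G)
Y(c) = -7/2 (Y(c) = -4 + (c + c)/(c + 3*c) = -4 + (2*c)/((4*c)) = -4 + (2*c)*(1/(4*c)) = -4 + ½ = -7/2)
√(Y(M(-4)) - 8) = √(-7/2 - 8) = √(-23/2) = I*√46/2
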